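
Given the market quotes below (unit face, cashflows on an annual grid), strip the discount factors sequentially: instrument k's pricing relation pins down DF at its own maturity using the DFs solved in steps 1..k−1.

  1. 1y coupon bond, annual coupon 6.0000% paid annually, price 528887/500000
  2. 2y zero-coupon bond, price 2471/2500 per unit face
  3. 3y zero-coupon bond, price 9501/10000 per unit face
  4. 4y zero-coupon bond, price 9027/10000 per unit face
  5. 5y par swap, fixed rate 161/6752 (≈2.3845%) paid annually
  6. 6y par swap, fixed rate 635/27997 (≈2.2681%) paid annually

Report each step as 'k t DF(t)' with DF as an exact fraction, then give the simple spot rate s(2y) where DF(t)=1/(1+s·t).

step 1 [1y] bond c/1=3/50: DF=(528887/500000 − 3/50·(0))/(1+3/50) = 9979/10000 ≈ 0.997900
step 2 [2y] zero: DF = P = 2471/2500 ≈ 0.988400
step 3 [3y] zero: DF = P = 9501/10000 ≈ 0.950100
step 4 [4y] zero: DF = P = 9027/10000 ≈ 0.902700
step 5 [5y] swap r/1=161/6752: DF=(1 − 161/6752·(0.997900+0.988400+0.950100+0.902700))/(1+161/6752) = 8873/10000 ≈ 0.887300
step 6 [6y] swap r/1=635/27997: DF=(1 − 635/27997·(0.997900+0.988400+0.950100+0.902700+0.887300))/(1+635/27997) = 873/1000 ≈ 0.873000

1 1 9979/10000
2 2 2471/2500
3 3 9501/10000
4 4 9027/10000
5 5 8873/10000
6 6 873/1000
s(2y) = (1/(2471/2500) − 1)/(2) = 29/4942 ≈ 0.5868%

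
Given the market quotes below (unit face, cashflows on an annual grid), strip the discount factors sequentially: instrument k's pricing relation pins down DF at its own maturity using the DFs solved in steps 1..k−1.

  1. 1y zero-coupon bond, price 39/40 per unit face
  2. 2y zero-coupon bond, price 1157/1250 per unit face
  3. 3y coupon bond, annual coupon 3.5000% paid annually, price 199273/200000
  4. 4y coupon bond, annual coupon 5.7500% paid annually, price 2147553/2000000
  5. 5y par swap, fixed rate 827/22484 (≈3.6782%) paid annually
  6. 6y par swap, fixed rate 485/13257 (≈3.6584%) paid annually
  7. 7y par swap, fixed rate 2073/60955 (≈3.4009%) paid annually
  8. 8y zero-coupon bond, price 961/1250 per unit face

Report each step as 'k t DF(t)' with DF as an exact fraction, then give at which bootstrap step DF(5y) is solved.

1 1 39/40
2 2 1157/1250
3 3 1123/1250
4 4 1079/1250
5 5 4173/5000
6 6 403/500
7 7 7927/10000
8 8 961/1250
DF(5y) is solved at step 5

step 1 [1y] zero: DF = P = 39/40 ≈ 0.975000
step 2 [2y] zero: DF = P = 1157/1250 ≈ 0.925600
step 3 [3y] bond c/1=7/200: DF=(199273/200000 − 7/200·(0.975000+0.925600))/(1+7/200) = 1123/1250 ≈ 0.898400
step 4 [4y] bond c/1=23/400: DF=(2147553/2000000 − 23/400·(0.975000+0.925600+0.898400))/(1+23/400) = 1079/1250 ≈ 0.863200
step 5 [5y] swap r/1=827/22484: DF=(1 − 827/22484·(0.975000+0.925600+0.898400+0.863200))/(1+827/22484) = 4173/5000 ≈ 0.834600
step 6 [6y] swap r/1=485/13257: DF=(1 − 485/13257·(0.975000+0.925600+0.898400+0.863200+0.834600))/(1+485/13257) = 403/500 ≈ 0.806000
step 7 [7y] swap r/1=2073/60955: DF=(1 − 2073/60955·(0.975000+0.925600+0.898400+0.863200+0.834600+0.806000))/(1+2073/60955) = 7927/10000 ≈ 0.792700
step 8 [8y] zero: DF = P = 961/1250 ≈ 0.768800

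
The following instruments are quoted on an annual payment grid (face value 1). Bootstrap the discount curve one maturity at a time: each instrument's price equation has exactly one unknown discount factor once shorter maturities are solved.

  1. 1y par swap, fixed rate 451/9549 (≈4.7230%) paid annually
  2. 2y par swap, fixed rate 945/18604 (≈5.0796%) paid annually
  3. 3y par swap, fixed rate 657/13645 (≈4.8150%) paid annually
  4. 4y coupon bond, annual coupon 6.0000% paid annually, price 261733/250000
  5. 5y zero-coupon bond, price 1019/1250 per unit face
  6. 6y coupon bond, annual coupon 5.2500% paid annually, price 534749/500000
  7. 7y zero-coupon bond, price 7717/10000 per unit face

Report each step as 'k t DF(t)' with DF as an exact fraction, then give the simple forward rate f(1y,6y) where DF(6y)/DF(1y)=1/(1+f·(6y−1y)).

1 1 9549/10000
2 2 1811/2000
3 3 4343/5000
4 4 2083/2500
5 5 1019/1250
6 6 3989/5000
7 7 7717/10000
f(1y,6y) = ((9549/10000)/(3989/5000) − 1)/(5) = 1571/39890 ≈ 3.9383%

step 1 [1y] swap r/1=451/9549: DF=(1 − 451/9549·(0))/(1+451/9549) = 9549/10000 ≈ 0.954900
step 2 [2y] swap r/1=945/18604: DF=(1 − 945/18604·(0.954900))/(1+945/18604) = 1811/2000 ≈ 0.905500
step 3 [3y] swap r/1=657/13645: DF=(1 − 657/13645·(0.954900+0.905500))/(1+657/13645) = 4343/5000 ≈ 0.868600
step 4 [4y] bond c/1=3/50: DF=(261733/250000 − 3/50·(0.954900+0.905500+0.868600))/(1+3/50) = 2083/2500 ≈ 0.833200
step 5 [5y] zero: DF = P = 1019/1250 ≈ 0.815200
step 6 [6y] bond c/1=21/400: DF=(534749/500000 − 21/400·(0.954900+0.905500+0.868600+0.833200+0.815200))/(1+21/400) = 3989/5000 ≈ 0.797800
step 7 [7y] zero: DF = P = 7717/10000 ≈ 0.771700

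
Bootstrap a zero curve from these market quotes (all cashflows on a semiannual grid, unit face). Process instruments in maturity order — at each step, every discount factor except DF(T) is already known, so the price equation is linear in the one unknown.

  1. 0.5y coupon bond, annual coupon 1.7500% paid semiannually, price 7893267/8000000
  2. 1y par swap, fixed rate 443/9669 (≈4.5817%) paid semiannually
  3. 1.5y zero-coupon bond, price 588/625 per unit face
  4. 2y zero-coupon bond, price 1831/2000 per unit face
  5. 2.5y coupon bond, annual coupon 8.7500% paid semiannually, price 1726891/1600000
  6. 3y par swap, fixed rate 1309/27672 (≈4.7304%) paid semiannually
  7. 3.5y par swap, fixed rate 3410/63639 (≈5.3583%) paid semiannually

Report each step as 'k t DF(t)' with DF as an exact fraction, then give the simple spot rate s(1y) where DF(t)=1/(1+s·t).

1 1/2 9781/10000
2 1 9557/10000
3 3/2 588/625
4 2 1831/2000
5 5/2 547/625
6 3 8691/10000
7 7/2 1659/2000
s(1y) = (1/(9557/10000) − 1)/(1) = 443/9557 ≈ 4.6353%

step 1 [0.5y] bond c/2=7/800: DF=(7893267/8000000 − 7/800·(0))/(1+7/800) = 9781/10000 ≈ 0.978100
step 2 [1y] swap r/2=443/19338: DF=(1 − 443/19338·(0.978100))/(1+443/19338) = 9557/10000 ≈ 0.955700
step 3 [1.5y] zero: DF = P = 588/625 ≈ 0.940800
step 4 [2y] zero: DF = P = 1831/2000 ≈ 0.915500
step 5 [2.5y] bond c/2=7/160: DF=(1726891/1600000 − 7/160·(0.978100+0.955700+0.940800+0.915500))/(1+7/160) = 547/625 ≈ 0.875200
step 6 [3y] swap r/2=1309/55344: DF=(1 − 1309/55344·(0.978100+0.955700+0.940800+0.915500+0.875200))/(1+1309/55344) = 8691/10000 ≈ 0.869100
step 7 [3.5y] swap r/2=1705/63639: DF=(1 − 1705/63639·(0.978100+0.955700+0.940800+0.915500+0.875200+0.869100))/(1+1705/63639) = 1659/2000 ≈ 0.829500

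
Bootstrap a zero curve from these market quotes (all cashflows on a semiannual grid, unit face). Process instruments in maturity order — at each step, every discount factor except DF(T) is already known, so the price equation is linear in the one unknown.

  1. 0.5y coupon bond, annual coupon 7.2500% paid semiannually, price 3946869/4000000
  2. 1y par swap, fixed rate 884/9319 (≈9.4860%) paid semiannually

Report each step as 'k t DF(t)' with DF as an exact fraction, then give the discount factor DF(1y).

step 1 [0.5y] bond c/2=29/800: DF=(3946869/4000000 − 29/800·(0))/(1+29/800) = 4761/5000 ≈ 0.952200
step 2 [1y] swap r/2=442/9319: DF=(1 − 442/9319·(0.952200))/(1+442/9319) = 2279/2500 ≈ 0.911600

1 1/2 4761/5000
2 1 2279/2500
DF(1y) = 2279/2500 ≈ 0.911600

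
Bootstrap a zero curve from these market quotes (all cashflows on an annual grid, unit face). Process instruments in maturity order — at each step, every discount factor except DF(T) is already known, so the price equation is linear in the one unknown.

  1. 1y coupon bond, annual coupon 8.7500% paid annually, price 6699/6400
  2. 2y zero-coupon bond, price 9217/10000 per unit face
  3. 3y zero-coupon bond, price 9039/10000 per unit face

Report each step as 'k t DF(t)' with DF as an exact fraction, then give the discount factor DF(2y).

step 1 [1y] bond c/1=7/80: DF=(6699/6400 − 7/80·(0))/(1+7/80) = 77/80 ≈ 0.962500
step 2 [2y] zero: DF = P = 9217/10000 ≈ 0.921700
step 3 [3y] zero: DF = P = 9039/10000 ≈ 0.903900

1 1 77/80
2 2 9217/10000
3 3 9039/10000
DF(2y) = 9217/10000 ≈ 0.921700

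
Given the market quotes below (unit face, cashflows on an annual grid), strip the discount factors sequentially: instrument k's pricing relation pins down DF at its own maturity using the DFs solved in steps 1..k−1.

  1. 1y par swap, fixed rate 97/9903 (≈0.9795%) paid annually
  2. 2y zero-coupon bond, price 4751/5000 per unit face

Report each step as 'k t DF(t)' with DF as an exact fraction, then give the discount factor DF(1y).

1 1 9903/10000
2 2 4751/5000
DF(1y) = 9903/10000 ≈ 0.990300

step 1 [1y] swap r/1=97/9903: DF=(1 − 97/9903·(0))/(1+97/9903) = 9903/10000 ≈ 0.990300
step 2 [2y] zero: DF = P = 4751/5000 ≈ 0.950200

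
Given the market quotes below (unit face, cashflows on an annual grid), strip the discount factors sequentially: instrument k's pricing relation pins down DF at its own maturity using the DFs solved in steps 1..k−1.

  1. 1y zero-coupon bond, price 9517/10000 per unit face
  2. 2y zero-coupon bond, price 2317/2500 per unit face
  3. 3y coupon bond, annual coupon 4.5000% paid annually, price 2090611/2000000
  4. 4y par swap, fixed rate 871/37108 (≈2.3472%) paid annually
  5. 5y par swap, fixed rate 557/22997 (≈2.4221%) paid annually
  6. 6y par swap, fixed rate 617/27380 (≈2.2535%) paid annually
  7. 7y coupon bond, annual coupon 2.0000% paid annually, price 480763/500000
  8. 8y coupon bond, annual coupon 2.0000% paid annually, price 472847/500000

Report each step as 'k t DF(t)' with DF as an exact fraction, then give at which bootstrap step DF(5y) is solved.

step 1 [1y] zero: DF = P = 9517/10000 ≈ 0.951700
step 2 [2y] zero: DF = P = 2317/2500 ≈ 0.926800
step 3 [3y] bond c/1=9/200: DF=(2090611/2000000 − 9/200·(0.951700+0.926800))/(1+9/200) = 4597/5000 ≈ 0.919400
step 4 [4y] swap r/1=871/37108: DF=(1 − 871/37108·(0.951700+0.926800+0.919400))/(1+871/37108) = 9129/10000 ≈ 0.912900
step 5 [5y] swap r/1=557/22997: DF=(1 − 557/22997·(0.951700+0.926800+0.919400+0.912900))/(1+557/22997) = 4443/5000 ≈ 0.888600
step 6 [6y] swap r/1=617/27380: DF=(1 − 617/27380·(0.951700+0.926800+0.919400+0.912900+0.888600))/(1+617/27380) = 4383/5000 ≈ 0.876600
step 7 [7y] bond c/1=1/50: DF=(480763/500000 − 1/50·(0.951700+0.926800+0.919400+0.912900+0.888600+0.876600))/(1+1/50) = 8353/10000 ≈ 0.835300
step 8 [8y] bond c/1=1/50: DF=(472847/500000 − 1/50·(0.951700+0.926800+0.919400+0.912900+0.888600+0.876600+0.835300))/(1+1/50) = 4017/5000 ≈ 0.803400

1 1 9517/10000
2 2 2317/2500
3 3 4597/5000
4 4 9129/10000
5 5 4443/5000
6 6 4383/5000
7 7 8353/10000
8 8 4017/5000
DF(5y) is solved at step 5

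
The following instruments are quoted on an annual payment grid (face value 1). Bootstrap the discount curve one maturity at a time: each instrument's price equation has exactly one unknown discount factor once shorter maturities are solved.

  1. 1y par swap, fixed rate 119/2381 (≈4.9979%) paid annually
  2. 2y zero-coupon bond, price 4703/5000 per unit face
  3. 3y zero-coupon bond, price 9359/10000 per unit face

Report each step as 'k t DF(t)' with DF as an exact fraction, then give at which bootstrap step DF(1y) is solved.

1 1 2381/2500
2 2 4703/5000
3 3 9359/10000
DF(1y) is solved at step 1

step 1 [1y] swap r/1=119/2381: DF=(1 − 119/2381·(0))/(1+119/2381) = 2381/2500 ≈ 0.952400
step 2 [2y] zero: DF = P = 4703/5000 ≈ 0.940600
step 3 [3y] zero: DF = P = 9359/10000 ≈ 0.935900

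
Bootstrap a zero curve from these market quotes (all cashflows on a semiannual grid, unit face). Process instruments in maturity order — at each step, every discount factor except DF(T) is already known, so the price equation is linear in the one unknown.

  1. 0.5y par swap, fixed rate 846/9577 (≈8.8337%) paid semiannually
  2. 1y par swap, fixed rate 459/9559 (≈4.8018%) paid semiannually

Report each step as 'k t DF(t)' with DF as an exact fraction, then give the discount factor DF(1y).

step 1 [0.5y] swap r/2=423/9577: DF=(1 − 423/9577·(0))/(1+423/9577) = 9577/10000 ≈ 0.957700
step 2 [1y] swap r/2=459/19118: DF=(1 − 459/19118·(0.957700))/(1+459/19118) = 9541/10000 ≈ 0.954100

1 1/2 9577/10000
2 1 9541/10000
DF(1y) = 9541/10000 ≈ 0.954100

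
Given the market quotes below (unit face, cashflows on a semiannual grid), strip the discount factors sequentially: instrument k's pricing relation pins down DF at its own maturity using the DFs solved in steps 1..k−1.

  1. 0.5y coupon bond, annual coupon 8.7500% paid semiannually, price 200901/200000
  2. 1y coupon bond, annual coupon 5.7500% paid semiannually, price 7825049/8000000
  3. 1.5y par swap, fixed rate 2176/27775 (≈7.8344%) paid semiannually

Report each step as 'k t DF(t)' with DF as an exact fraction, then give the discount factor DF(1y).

1 1/2 1203/1250
2 1 9239/10000
3 3/2 557/625
DF(1y) = 9239/10000 ≈ 0.923900

step 1 [0.5y] bond c/2=7/160: DF=(200901/200000 − 7/160·(0))/(1+7/160) = 1203/1250 ≈ 0.962400
step 2 [1y] bond c/2=23/800: DF=(7825049/8000000 − 23/800·(0.962400))/(1+23/800) = 9239/10000 ≈ 0.923900
step 3 [1.5y] swap r/2=1088/27775: DF=(1 − 1088/27775·(0.962400+0.923900))/(1+1088/27775) = 557/625 ≈ 0.891200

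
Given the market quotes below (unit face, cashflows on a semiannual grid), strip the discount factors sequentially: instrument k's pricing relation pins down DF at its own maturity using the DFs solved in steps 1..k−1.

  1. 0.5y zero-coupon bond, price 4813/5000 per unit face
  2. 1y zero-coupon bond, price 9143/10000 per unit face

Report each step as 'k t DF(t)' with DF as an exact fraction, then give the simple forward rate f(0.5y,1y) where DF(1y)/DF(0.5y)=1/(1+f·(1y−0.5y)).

1 1/2 4813/5000
2 1 9143/10000
f(0.5y,1y) = ((4813/5000)/(9143/10000) − 1)/(1/2) = 966/9143 ≈ 10.5655%

step 1 [0.5y] zero: DF = P = 4813/5000 ≈ 0.962600
step 2 [1y] zero: DF = P = 9143/10000 ≈ 0.914300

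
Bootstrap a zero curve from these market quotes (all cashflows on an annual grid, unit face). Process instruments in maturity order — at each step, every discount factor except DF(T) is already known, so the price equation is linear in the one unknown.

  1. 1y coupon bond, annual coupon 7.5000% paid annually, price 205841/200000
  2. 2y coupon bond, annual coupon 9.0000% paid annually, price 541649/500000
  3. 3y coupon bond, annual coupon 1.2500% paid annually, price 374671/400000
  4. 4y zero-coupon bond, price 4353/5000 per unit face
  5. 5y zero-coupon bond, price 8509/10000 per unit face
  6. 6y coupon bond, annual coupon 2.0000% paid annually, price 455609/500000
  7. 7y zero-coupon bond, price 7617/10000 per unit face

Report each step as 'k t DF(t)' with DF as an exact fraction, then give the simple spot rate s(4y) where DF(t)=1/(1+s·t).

1 1 4787/5000
2 2 2287/2500
3 3 451/500
4 4 4353/5000
5 5 8509/10000
6 6 2013/2500
7 7 7617/10000
s(4y) = (1/(4353/5000) − 1)/(4) = 647/17412 ≈ 3.7158%

step 1 [1y] bond c/1=3/40: DF=(205841/200000 − 3/40·(0))/(1+3/40) = 4787/5000 ≈ 0.957400
step 2 [2y] bond c/1=9/100: DF=(541649/500000 − 9/100·(0.957400))/(1+9/100) = 2287/2500 ≈ 0.914800
step 3 [3y] bond c/1=1/80: DF=(374671/400000 − 1/80·(0.957400+0.914800))/(1+1/80) = 451/500 ≈ 0.902000
step 4 [4y] zero: DF = P = 4353/5000 ≈ 0.870600
step 5 [5y] zero: DF = P = 8509/10000 ≈ 0.850900
step 6 [6y] bond c/1=1/50: DF=(455609/500000 − 1/50·(0.957400+0.914800+0.902000+0.870600+0.850900))/(1+1/50) = 2013/2500 ≈ 0.805200
step 7 [7y] zero: DF = P = 7617/10000 ≈ 0.761700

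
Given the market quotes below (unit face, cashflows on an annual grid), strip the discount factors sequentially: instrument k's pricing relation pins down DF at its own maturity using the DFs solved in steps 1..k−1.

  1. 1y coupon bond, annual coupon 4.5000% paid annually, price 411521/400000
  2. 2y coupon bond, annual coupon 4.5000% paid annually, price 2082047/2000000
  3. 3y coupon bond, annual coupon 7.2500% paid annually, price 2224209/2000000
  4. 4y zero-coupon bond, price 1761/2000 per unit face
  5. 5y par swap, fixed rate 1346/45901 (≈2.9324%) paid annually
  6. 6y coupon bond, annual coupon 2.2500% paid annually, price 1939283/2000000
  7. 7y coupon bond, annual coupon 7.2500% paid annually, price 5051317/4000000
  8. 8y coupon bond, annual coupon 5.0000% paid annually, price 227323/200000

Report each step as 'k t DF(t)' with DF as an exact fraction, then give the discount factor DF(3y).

1 1 1969/2000
2 2 4769/5000
3 3 9059/10000
4 4 1761/2000
5 5 4327/5000
6 6 8473/10000
7 7 8099/10000
8 8 157/200
DF(3y) = 9059/10000 ≈ 0.905900

step 1 [1y] bond c/1=9/200: DF=(411521/400000 − 9/200·(0))/(1+9/200) = 1969/2000 ≈ 0.984500
step 2 [2y] bond c/1=9/200: DF=(2082047/2000000 − 9/200·(0.984500))/(1+9/200) = 4769/5000 ≈ 0.953800
step 3 [3y] bond c/1=29/400: DF=(2224209/2000000 − 29/400·(0.984500+0.953800))/(1+29/400) = 9059/10000 ≈ 0.905900
step 4 [4y] zero: DF = P = 1761/2000 ≈ 0.880500
step 5 [5y] swap r/1=1346/45901: DF=(1 − 1346/45901·(0.984500+0.953800+0.905900+0.880500))/(1+1346/45901) = 4327/5000 ≈ 0.865400
step 6 [6y] bond c/1=9/400: DF=(1939283/2000000 − 9/400·(0.984500+0.953800+0.905900+0.880500+0.865400))/(1+9/400) = 8473/10000 ≈ 0.847300
step 7 [7y] bond c/1=29/400: DF=(5051317/4000000 − 29/400·(0.984500+0.953800+0.905900+0.880500+0.865400+0.847300))/(1+29/400) = 8099/10000 ≈ 0.809900
step 8 [8y] bond c/1=1/20: DF=(227323/200000 − 1/20·(0.984500+0.953800+0.905900+0.880500+0.865400+0.847300+0.809900))/(1+1/20) = 157/200 ≈ 0.785000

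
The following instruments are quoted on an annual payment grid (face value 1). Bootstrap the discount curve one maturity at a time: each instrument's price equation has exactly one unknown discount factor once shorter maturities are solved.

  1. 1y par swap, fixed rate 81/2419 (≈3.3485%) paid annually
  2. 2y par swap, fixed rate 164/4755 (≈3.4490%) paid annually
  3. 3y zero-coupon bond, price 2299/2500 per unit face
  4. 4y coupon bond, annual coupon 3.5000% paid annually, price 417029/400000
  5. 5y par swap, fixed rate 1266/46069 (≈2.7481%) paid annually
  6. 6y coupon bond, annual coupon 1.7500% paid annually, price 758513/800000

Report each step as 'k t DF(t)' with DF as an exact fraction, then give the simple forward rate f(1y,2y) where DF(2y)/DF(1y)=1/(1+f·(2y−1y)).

1 1 2419/2500
2 2 584/625
3 3 2299/2500
4 4 9119/10000
5 5 4367/5000
6 6 4263/5000
f(1y,2y) = ((2419/2500)/(584/625) − 1)/(1) = 83/2336 ≈ 3.5531%

step 1 [1y] swap r/1=81/2419: DF=(1 − 81/2419·(0))/(1+81/2419) = 2419/2500 ≈ 0.967600
step 2 [2y] swap r/1=164/4755: DF=(1 − 164/4755·(0.967600))/(1+164/4755) = 584/625 ≈ 0.934400
step 3 [3y] zero: DF = P = 2299/2500 ≈ 0.919600
step 4 [4y] bond c/1=7/200: DF=(417029/400000 − 7/200·(0.967600+0.934400+0.919600))/(1+7/200) = 9119/10000 ≈ 0.911900
step 5 [5y] swap r/1=1266/46069: DF=(1 − 1266/46069·(0.967600+0.934400+0.919600+0.911900))/(1+1266/46069) = 4367/5000 ≈ 0.873400
step 6 [6y] bond c/1=7/400: DF=(758513/800000 − 7/400·(0.967600+0.934400+0.919600+0.911900+0.873400))/(1+7/400) = 4263/5000 ≈ 0.852600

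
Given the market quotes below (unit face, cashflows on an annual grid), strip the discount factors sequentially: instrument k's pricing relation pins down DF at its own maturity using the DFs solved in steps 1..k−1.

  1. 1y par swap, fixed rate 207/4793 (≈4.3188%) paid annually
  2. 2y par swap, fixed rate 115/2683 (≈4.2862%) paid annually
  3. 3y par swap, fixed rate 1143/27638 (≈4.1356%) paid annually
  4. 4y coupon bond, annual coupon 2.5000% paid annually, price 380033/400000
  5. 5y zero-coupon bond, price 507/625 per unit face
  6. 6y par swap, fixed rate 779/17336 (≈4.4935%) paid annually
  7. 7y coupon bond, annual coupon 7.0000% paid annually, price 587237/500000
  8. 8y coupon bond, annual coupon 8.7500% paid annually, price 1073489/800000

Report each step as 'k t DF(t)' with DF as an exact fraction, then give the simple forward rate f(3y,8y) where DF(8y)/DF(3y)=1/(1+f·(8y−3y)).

step 1 [1y] swap r/1=207/4793: DF=(1 − 207/4793·(0))/(1+207/4793) = 4793/5000 ≈ 0.958600
step 2 [2y] swap r/1=115/2683: DF=(1 − 115/2683·(0.958600))/(1+115/2683) = 1839/2000 ≈ 0.919500
step 3 [3y] swap r/1=1143/27638: DF=(1 − 1143/27638·(0.958600+0.919500))/(1+1143/27638) = 8857/10000 ≈ 0.885700
step 4 [4y] bond c/1=1/40: DF=(380033/400000 − 1/40·(0.958600+0.919500+0.885700))/(1+1/40) = 1719/2000 ≈ 0.859500
step 5 [5y] zero: DF = P = 507/625 ≈ 0.811200
step 6 [6y] swap r/1=779/17336: DF=(1 − 779/17336·(0.958600+0.919500+0.885700+0.859500+0.811200))/(1+779/17336) = 7663/10000 ≈ 0.766300
step 7 [7y] bond c/1=7/100: DF=(587237/500000 − 7/100·(0.958600+0.919500+0.885700+0.859500+0.811200+0.766300))/(1+7/100) = 3787/5000 ≈ 0.757400
step 8 [8y] bond c/1=7/80: DF=(1073489/800000 − 7/80·(0.958600+0.919500+0.885700+0.859500+0.811200+0.766300+0.757400))/(1+7/80) = 1509/2000 ≈ 0.754500

1 1 4793/5000
2 2 1839/2000
3 3 8857/10000
4 4 1719/2000
5 5 507/625
6 6 7663/10000
7 7 3787/5000
8 8 1509/2000
f(3y,8y) = ((8857/10000)/(1509/2000) − 1)/(5) = 1312/37725 ≈ 3.4778%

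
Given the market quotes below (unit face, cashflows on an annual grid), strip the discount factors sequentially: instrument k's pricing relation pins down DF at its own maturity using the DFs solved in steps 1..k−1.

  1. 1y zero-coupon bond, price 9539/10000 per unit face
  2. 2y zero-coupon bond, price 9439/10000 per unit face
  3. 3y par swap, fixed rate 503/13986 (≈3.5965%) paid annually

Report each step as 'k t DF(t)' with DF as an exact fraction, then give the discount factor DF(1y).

1 1 9539/10000
2 2 9439/10000
3 3 4497/5000
DF(1y) = 9539/10000 ≈ 0.953900

step 1 [1y] zero: DF = P = 9539/10000 ≈ 0.953900
step 2 [2y] zero: DF = P = 9439/10000 ≈ 0.943900
step 3 [3y] swap r/1=503/13986: DF=(1 − 503/13986·(0.953900+0.943900))/(1+503/13986) = 4497/5000 ≈ 0.899400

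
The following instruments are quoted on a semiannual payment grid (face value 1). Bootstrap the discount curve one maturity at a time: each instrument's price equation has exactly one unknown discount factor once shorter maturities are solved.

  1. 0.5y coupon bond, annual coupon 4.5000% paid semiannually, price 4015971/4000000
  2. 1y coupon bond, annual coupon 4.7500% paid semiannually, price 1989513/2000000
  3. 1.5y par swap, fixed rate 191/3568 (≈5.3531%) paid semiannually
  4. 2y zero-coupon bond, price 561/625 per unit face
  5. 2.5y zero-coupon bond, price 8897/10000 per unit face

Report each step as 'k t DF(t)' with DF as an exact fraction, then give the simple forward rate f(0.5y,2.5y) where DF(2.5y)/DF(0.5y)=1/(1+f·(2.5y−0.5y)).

step 1 [0.5y] bond c/2=9/400: DF=(4015971/4000000 − 9/400·(0))/(1+9/400) = 9819/10000 ≈ 0.981900
step 2 [1y] bond c/2=19/800: DF=(1989513/2000000 − 19/800·(0.981900))/(1+19/800) = 9489/10000 ≈ 0.948900
step 3 [1.5y] swap r/2=191/7136: DF=(1 − 191/7136·(0.981900+0.948900))/(1+191/7136) = 2309/2500 ≈ 0.923600
step 4 [2y] zero: DF = P = 561/625 ≈ 0.897600
step 5 [2.5y] zero: DF = P = 8897/10000 ≈ 0.889700

1 1/2 9819/10000
2 1 9489/10000
3 3/2 2309/2500
4 2 561/625
5 5/2 8897/10000
f(0.5y,2.5y) = ((9819/10000)/(8897/10000) − 1)/(2) = 461/8897 ≈ 5.1815%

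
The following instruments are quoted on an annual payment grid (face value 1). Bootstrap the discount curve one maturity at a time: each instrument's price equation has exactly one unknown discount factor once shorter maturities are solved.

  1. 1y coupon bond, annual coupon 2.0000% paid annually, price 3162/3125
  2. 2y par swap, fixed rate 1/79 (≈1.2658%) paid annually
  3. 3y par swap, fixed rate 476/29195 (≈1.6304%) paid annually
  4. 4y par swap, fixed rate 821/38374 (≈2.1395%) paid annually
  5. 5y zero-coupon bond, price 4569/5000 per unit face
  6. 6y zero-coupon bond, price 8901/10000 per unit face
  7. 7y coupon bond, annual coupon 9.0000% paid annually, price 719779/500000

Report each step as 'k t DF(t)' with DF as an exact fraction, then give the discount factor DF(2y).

step 1 [1y] bond c/1=1/50: DF=(3162/3125 − 1/50·(0))/(1+1/50) = 124/125 ≈ 0.992000
step 2 [2y] swap r/1=1/79: DF=(1 − 1/79·(0.992000))/(1+1/79) = 9751/10000 ≈ 0.975100
step 3 [3y] swap r/1=476/29195: DF=(1 − 476/29195·(0.992000+0.975100))/(1+476/29195) = 2381/2500 ≈ 0.952400
step 4 [4y] swap r/1=821/38374: DF=(1 − 821/38374·(0.992000+0.975100+0.952400))/(1+821/38374) = 9179/10000 ≈ 0.917900
step 5 [5y] zero: DF = P = 4569/5000 ≈ 0.913800
step 6 [6y] zero: DF = P = 8901/10000 ≈ 0.890100
step 7 [7y] bond c/1=9/100: DF=(719779/500000 − 9/100·(0.992000+0.975100+0.952400+0.917900+0.913800+0.890100))/(1+9/100) = 8549/10000 ≈ 0.854900

1 1 124/125
2 2 9751/10000
3 3 2381/2500
4 4 9179/10000
5 5 4569/5000
6 6 8901/10000
7 7 8549/10000
DF(2y) = 9751/10000 ≈ 0.975100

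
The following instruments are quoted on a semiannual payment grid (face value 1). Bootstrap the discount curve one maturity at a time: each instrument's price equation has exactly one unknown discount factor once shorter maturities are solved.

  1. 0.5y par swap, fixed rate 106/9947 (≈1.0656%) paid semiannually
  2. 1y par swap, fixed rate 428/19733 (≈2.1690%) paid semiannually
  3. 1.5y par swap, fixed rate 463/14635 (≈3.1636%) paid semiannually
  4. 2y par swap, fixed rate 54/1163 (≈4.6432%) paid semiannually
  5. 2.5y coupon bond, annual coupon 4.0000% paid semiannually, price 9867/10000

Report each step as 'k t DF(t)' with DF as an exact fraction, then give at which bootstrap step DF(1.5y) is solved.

step 1 [0.5y] swap r/2=53/9947: DF=(1 − 53/9947·(0))/(1+53/9947) = 9947/10000 ≈ 0.994700
step 2 [1y] swap r/2=214/19733: DF=(1 − 214/19733·(0.994700))/(1+214/19733) = 4893/5000 ≈ 0.978600
step 3 [1.5y] swap r/2=463/29270: DF=(1 − 463/29270·(0.994700+0.978600))/(1+463/29270) = 9537/10000 ≈ 0.953700
step 4 [2y] swap r/2=27/1163: DF=(1 − 27/1163·(0.994700+0.978600+0.953700))/(1+27/1163) = 9109/10000 ≈ 0.910900
step 5 [2.5y] bond c/2=1/50: DF=(9867/10000 − 1/50·(0.994700+0.978600+0.953700+0.910900))/(1+1/50) = 8921/10000 ≈ 0.892100

1 1/2 9947/10000
2 1 4893/5000
3 3/2 9537/10000
4 2 9109/10000
5 5/2 8921/10000
DF(1.5y) is solved at step 3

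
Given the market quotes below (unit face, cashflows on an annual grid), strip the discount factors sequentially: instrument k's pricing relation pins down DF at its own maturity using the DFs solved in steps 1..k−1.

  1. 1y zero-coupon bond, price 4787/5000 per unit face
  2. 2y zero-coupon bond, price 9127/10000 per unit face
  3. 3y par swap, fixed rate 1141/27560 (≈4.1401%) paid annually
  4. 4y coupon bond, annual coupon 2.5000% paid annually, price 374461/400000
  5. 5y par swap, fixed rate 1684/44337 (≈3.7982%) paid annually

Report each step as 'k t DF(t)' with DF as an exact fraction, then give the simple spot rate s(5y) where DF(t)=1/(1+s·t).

1 1 4787/5000
2 2 9127/10000
3 3 8859/10000
4 4 8461/10000
5 5 2079/2500
s(5y) = (1/(2079/2500) − 1)/(5) = 421/10395 ≈ 4.0500%

step 1 [1y] zero: DF = P = 4787/5000 ≈ 0.957400
step 2 [2y] zero: DF = P = 9127/10000 ≈ 0.912700
step 3 [3y] swap r/1=1141/27560: DF=(1 − 1141/27560·(0.957400+0.912700))/(1+1141/27560) = 8859/10000 ≈ 0.885900
step 4 [4y] bond c/1=1/40: DF=(374461/400000 − 1/40·(0.957400+0.912700+0.885900))/(1+1/40) = 8461/10000 ≈ 0.846100
step 5 [5y] swap r/1=1684/44337: DF=(1 − 1684/44337·(0.957400+0.912700+0.885900+0.846100))/(1+1684/44337) = 2079/2500 ≈ 0.831600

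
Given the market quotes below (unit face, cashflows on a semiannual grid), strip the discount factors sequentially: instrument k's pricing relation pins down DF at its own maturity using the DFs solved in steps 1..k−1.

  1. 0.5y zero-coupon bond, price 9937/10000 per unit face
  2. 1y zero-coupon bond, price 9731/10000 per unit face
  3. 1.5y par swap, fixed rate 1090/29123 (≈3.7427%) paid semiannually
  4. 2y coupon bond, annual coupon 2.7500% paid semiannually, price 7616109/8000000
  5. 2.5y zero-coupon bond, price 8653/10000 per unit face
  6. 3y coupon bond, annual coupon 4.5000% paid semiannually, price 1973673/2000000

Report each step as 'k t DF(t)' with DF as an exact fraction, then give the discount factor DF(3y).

step 1 [0.5y] zero: DF = P = 9937/10000 ≈ 0.993700
step 2 [1y] zero: DF = P = 9731/10000 ≈ 0.973100
step 3 [1.5y] swap r/2=545/29123: DF=(1 − 545/29123·(0.993700+0.973100))/(1+545/29123) = 1891/2000 ≈ 0.945500
step 4 [2y] bond c/2=11/800: DF=(7616109/8000000 − 11/800·(0.993700+0.973100+0.945500))/(1+11/800) = 2249/2500 ≈ 0.899600
step 5 [2.5y] zero: DF = P = 8653/10000 ≈ 0.865300
step 6 [3y] bond c/2=9/400: DF=(1973673/2000000 − 9/400·(0.993700+0.973100+0.945500+0.899600+0.865300))/(1+9/400) = 4311/5000 ≈ 0.862200

1 1/2 9937/10000
2 1 9731/10000
3 3/2 1891/2000
4 2 2249/2500
5 5/2 8653/10000
6 3 4311/5000
DF(3y) = 4311/5000 ≈ 0.862200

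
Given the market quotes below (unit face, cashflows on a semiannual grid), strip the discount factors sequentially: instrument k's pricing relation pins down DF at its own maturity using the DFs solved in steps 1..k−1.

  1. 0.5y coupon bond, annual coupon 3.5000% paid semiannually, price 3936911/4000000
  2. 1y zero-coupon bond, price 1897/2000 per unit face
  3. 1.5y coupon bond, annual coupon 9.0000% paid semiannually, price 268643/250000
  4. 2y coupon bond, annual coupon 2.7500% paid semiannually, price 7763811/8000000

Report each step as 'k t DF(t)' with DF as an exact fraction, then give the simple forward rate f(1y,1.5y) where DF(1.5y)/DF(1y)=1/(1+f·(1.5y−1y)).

step 1 [0.5y] bond c/2=7/400: DF=(3936911/4000000 − 7/400·(0))/(1+7/400) = 9673/10000 ≈ 0.967300
step 2 [1y] zero: DF = P = 1897/2000 ≈ 0.948500
step 3 [1.5y] bond c/2=9/200: DF=(268643/250000 − 9/200·(0.967300+0.948500))/(1+9/200) = 4729/5000 ≈ 0.945800
step 4 [2y] bond c/2=11/800: DF=(7763811/8000000 − 11/800·(0.967300+0.948500+0.945800))/(1+11/800) = 1837/2000 ≈ 0.918500

1 1/2 9673/10000
2 1 1897/2000
3 3/2 4729/5000
4 2 1837/2000
f(1y,1.5y) = ((1897/2000)/(4729/5000) − 1)/(1/2) = 27/4729 ≈ 0.5709%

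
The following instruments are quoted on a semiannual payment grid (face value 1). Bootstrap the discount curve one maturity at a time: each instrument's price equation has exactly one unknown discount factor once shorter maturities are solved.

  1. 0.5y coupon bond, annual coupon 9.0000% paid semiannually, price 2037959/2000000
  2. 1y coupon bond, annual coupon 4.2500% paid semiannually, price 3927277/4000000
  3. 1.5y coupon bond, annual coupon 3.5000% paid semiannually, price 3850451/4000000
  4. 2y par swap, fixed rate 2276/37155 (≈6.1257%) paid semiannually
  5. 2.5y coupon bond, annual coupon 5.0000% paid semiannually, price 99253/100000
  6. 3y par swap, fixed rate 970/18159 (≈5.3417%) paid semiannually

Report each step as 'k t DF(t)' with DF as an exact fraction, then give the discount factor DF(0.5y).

step 1 [0.5y] bond c/2=9/200: DF=(2037959/2000000 − 9/200·(0))/(1+9/200) = 9751/10000 ≈ 0.975100
step 2 [1y] bond c/2=17/800: DF=(3927277/4000000 − 17/800·(0.975100))/(1+17/800) = 9411/10000 ≈ 0.941100
step 3 [1.5y] bond c/2=7/400: DF=(3850451/4000000 − 7/400·(0.975100+0.941100))/(1+7/400) = 9131/10000 ≈ 0.913100
step 4 [2y] swap r/2=1138/37155: DF=(1 − 1138/37155·(0.975100+0.941100+0.913100))/(1+1138/37155) = 4431/5000 ≈ 0.886200
step 5 [2.5y] bond c/2=1/40: DF=(99253/100000 − 1/40·(0.975100+0.941100+0.913100+0.886200))/(1+1/40) = 8777/10000 ≈ 0.877700
step 6 [3y] swap r/2=485/18159: DF=(1 − 485/18159·(0.975100+0.941100+0.913100+0.886200+0.877700))/(1+485/18159) = 1709/2000 ≈ 0.854500

1 1/2 9751/10000
2 1 9411/10000
3 3/2 9131/10000
4 2 4431/5000
5 5/2 8777/10000
6 3 1709/2000
DF(0.5y) = 9751/10000 ≈ 0.975100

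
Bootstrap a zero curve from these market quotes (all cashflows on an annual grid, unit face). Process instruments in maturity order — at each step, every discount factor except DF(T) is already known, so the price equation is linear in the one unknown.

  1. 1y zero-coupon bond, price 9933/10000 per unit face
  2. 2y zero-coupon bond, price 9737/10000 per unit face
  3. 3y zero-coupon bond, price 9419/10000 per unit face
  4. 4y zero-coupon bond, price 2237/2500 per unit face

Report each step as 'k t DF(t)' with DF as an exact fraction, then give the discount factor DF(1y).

1 1 9933/10000
2 2 9737/10000
3 3 9419/10000
4 4 2237/2500
DF(1y) = 9933/10000 ≈ 0.993300

step 1 [1y] zero: DF = P = 9933/10000 ≈ 0.993300
step 2 [2y] zero: DF = P = 9737/10000 ≈ 0.973700
step 3 [3y] zero: DF = P = 9419/10000 ≈ 0.941900
step 4 [4y] zero: DF = P = 2237/2500 ≈ 0.894800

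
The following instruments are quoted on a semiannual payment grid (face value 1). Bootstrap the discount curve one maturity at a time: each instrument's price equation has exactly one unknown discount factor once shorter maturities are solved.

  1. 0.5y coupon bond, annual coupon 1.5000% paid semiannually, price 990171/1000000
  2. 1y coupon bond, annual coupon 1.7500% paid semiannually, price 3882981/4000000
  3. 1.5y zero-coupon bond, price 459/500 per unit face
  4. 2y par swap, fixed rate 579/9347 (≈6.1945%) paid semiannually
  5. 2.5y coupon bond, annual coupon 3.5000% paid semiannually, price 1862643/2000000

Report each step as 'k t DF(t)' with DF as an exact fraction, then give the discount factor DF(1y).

step 1 [0.5y] bond c/2=3/400: DF=(990171/1000000 − 3/400·(0))/(1+3/400) = 2457/2500 ≈ 0.982800
step 2 [1y] bond c/2=7/800: DF=(3882981/4000000 − 7/800·(0.982800))/(1+7/800) = 4769/5000 ≈ 0.953800
step 3 [1.5y] zero: DF = P = 459/500 ≈ 0.918000
step 4 [2y] swap r/2=579/18694: DF=(1 − 579/18694·(0.982800+0.953800+0.918000))/(1+579/18694) = 4421/5000 ≈ 0.884200
step 5 [2.5y] bond c/2=7/400: DF=(1862643/2000000 − 7/400·(0.982800+0.953800+0.918000+0.884200))/(1+7/400) = 851/1000 ≈ 0.851000

1 1/2 2457/2500
2 1 4769/5000
3 3/2 459/500
4 2 4421/5000
5 5/2 851/1000
DF(1y) = 4769/5000 ≈ 0.953800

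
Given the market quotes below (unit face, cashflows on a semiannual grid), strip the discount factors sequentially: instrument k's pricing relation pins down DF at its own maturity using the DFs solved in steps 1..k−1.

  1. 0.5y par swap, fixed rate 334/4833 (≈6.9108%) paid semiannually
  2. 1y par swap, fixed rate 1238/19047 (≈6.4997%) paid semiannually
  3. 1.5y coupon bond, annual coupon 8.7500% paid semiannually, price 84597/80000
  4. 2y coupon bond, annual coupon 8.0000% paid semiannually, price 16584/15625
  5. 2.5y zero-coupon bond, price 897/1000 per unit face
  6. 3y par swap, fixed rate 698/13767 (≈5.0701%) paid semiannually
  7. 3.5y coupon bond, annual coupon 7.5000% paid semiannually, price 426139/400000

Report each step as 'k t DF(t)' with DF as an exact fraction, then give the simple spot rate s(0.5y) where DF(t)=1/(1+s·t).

step 1 [0.5y] swap r/2=167/4833: DF=(1 − 167/4833·(0))/(1+167/4833) = 4833/5000 ≈ 0.966600
step 2 [1y] swap r/2=619/19047: DF=(1 − 619/19047·(0.966600))/(1+619/19047) = 9381/10000 ≈ 0.938100
step 3 [1.5y] bond c/2=7/160: DF=(84597/80000 − 7/160·(0.966600+0.938100))/(1+7/160) = 9333/10000 ≈ 0.933300
step 4 [2y] bond c/2=1/25: DF=(16584/15625 − 1/25·(0.966600+0.938100+0.933300))/(1+1/25) = 4557/5000 ≈ 0.911400
step 5 [2.5y] zero: DF = P = 897/1000 ≈ 0.897000
step 6 [3y] swap r/2=349/13767: DF=(1 − 349/13767·(0.966600+0.938100+0.933300+0.911400+0.897000))/(1+349/13767) = 2151/2500 ≈ 0.860400
step 7 [3.5y] bond c/2=3/80: DF=(426139/400000 − 3/80·(0.966600+0.938100+0.933300+0.911400+0.897000+0.860400))/(1+3/80) = 4139/5000 ≈ 0.827800

1 1/2 4833/5000
2 1 9381/10000
3 3/2 9333/10000
4 2 4557/5000
5 5/2 897/1000
6 3 2151/2500
7 7/2 4139/5000
s(0.5y) = (1/(4833/5000) − 1)/(1/2) = 334/4833 ≈ 6.9108%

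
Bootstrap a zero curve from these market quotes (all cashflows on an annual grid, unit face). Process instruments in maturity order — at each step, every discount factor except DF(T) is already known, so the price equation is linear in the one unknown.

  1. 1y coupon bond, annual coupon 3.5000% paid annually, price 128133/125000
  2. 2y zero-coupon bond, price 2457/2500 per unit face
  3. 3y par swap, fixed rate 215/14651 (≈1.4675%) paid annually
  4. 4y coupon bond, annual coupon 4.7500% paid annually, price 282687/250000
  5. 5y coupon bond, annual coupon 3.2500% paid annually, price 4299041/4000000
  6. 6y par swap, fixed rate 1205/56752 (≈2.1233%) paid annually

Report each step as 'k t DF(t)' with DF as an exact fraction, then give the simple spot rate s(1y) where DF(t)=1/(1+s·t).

step 1 [1y] bond c/1=7/200: DF=(128133/125000 − 7/200·(0))/(1+7/200) = 619/625 ≈ 0.990400
step 2 [2y] zero: DF = P = 2457/2500 ≈ 0.982800
step 3 [3y] swap r/1=215/14651: DF=(1 − 215/14651·(0.990400+0.982800))/(1+215/14651) = 957/1000 ≈ 0.957000
step 4 [4y] bond c/1=19/400: DF=(282687/250000 − 19/400·(0.990400+0.982800+0.957000))/(1+19/400) = 4733/5000 ≈ 0.946600
step 5 [5y] bond c/1=13/400: DF=(4299041/4000000 − 13/400·(0.990400+0.982800+0.957000+0.946600))/(1+13/400) = 9189/10000 ≈ 0.918900
step 6 [6y] swap r/1=1205/56752: DF=(1 − 1205/56752·(0.990400+0.982800+0.957000+0.946600+0.918900))/(1+1205/56752) = 1759/2000 ≈ 0.879500

1 1 619/625
2 2 2457/2500
3 3 957/1000
4 4 4733/5000
5 5 9189/10000
6 6 1759/2000
s(1y) = (1/(619/625) − 1)/(1) = 6/619 ≈ 0.9693%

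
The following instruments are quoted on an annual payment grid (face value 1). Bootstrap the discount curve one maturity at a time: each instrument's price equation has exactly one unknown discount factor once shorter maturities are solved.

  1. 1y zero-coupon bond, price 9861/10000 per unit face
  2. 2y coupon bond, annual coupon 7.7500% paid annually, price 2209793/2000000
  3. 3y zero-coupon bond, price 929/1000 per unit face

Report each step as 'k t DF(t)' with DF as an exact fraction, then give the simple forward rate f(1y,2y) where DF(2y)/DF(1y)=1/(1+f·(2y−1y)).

1 1 9861/10000
2 2 1909/2000
3 3 929/1000
f(1y,2y) = ((9861/10000)/(1909/2000) − 1)/(1) = 316/9545 ≈ 3.3106%

step 1 [1y] zero: DF = P = 9861/10000 ≈ 0.986100
step 2 [2y] bond c/1=31/400: DF=(2209793/2000000 − 31/400·(0.986100))/(1+31/400) = 1909/2000 ≈ 0.954500
step 3 [3y] zero: DF = P = 929/1000 ≈ 0.929000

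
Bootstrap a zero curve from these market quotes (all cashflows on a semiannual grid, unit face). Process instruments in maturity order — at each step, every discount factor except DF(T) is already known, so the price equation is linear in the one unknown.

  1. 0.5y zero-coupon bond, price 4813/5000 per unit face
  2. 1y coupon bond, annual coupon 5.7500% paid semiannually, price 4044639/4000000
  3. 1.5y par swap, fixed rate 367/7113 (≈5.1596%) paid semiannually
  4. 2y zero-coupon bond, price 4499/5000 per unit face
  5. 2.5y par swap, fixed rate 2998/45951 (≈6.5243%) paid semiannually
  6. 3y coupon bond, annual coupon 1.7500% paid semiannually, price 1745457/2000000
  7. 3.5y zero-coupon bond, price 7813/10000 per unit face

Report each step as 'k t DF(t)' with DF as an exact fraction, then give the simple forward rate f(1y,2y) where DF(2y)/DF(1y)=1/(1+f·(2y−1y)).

1 1/2 4813/5000
2 1 239/250
3 3/2 4633/5000
4 2 4499/5000
5 5/2 8501/10000
6 3 8253/10000
7 7/2 7813/10000
f(1y,2y) = ((239/250)/(4499/5000) − 1)/(1) = 281/4499 ≈ 6.2458%

step 1 [0.5y] zero: DF = P = 4813/5000 ≈ 0.962600
step 2 [1y] bond c/2=23/800: DF=(4044639/4000000 − 23/800·(0.962600))/(1+23/800) = 239/250 ≈ 0.956000
step 3 [1.5y] swap r/2=367/14226: DF=(1 − 367/14226·(0.962600+0.956000))/(1+367/14226) = 4633/5000 ≈ 0.926600
step 4 [2y] zero: DF = P = 4499/5000 ≈ 0.899800
step 5 [2.5y] swap r/2=1499/45951: DF=(1 − 1499/45951·(0.962600+0.956000+0.926600+0.899800))/(1+1499/45951) = 8501/10000 ≈ 0.850100
step 6 [3y] bond c/2=7/800: DF=(1745457/2000000 − 7/800·(0.962600+0.956000+0.926600+0.899800+0.850100))/(1+7/800) = 8253/10000 ≈ 0.825300
step 7 [3.5y] zero: DF = P = 7813/10000 ≈ 0.781300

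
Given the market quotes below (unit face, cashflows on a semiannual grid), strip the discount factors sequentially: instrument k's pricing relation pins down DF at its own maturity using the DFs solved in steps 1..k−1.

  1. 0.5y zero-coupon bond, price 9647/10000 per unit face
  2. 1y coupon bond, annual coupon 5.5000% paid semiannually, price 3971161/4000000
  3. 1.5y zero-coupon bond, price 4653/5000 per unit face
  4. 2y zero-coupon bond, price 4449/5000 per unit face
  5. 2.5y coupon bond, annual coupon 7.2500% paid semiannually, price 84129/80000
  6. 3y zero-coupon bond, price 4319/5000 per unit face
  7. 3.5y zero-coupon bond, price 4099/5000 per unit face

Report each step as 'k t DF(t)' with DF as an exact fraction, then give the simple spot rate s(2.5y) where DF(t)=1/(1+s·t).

step 1 [0.5y] zero: DF = P = 9647/10000 ≈ 0.964700
step 2 [1y] bond c/2=11/400: DF=(3971161/4000000 − 11/400·(0.964700))/(1+11/400) = 2351/2500 ≈ 0.940400
step 3 [1.5y] zero: DF = P = 4653/5000 ≈ 0.930600
step 4 [2y] zero: DF = P = 4449/5000 ≈ 0.889800
step 5 [2.5y] bond c/2=29/800: DF=(84129/80000 − 29/800·(0.964700+0.940400+0.930600+0.889800))/(1+29/800) = 1769/2000 ≈ 0.884500
step 6 [3y] zero: DF = P = 4319/5000 ≈ 0.863800
step 7 [3.5y] zero: DF = P = 4099/5000 ≈ 0.819800

1 1/2 9647/10000
2 1 2351/2500
3 3/2 4653/5000
4 2 4449/5000
5 5/2 1769/2000
6 3 4319/5000
7 7/2 4099/5000
s(2.5y) = (1/(1769/2000) − 1)/(5/2) = 462/8845 ≈ 5.2233%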